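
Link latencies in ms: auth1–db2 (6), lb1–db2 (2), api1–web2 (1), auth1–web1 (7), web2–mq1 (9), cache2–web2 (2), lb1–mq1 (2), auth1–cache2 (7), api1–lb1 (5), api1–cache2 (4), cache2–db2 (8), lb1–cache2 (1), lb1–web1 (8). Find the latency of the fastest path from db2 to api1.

A few of the db2→api1 routes:
db2 -> lb1 -> cache2 -> api1: 2 + 1 + 4 = 7
db2 -> lb1 -> cache2 -> web2 -> api1: 2 + 1 + 2 + 1 = 6
db2 -> lb1 -> api1: 2 + 5 = 7
Shortest: 6 ms.

6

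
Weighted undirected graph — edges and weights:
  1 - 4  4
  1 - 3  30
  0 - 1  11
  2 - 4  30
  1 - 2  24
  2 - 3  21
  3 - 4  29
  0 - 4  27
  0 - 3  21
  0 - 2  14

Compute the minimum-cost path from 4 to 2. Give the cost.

28

A few of the 4→2 routes:
4-1-2: 4 + 24 = 28
4-0-2: 27 + 14 = 41
4-1-0-2: 4 + 11 + 14 = 29
4-2: 30
Shortest: 28.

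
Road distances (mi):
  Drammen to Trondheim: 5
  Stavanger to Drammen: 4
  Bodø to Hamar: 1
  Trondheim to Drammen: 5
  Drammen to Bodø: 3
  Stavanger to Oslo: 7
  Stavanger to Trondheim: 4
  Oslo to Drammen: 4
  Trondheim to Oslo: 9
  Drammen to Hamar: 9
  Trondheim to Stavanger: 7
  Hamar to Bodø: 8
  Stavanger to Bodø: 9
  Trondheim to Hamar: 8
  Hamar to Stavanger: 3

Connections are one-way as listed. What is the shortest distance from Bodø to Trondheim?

8

Candidate routes:
Bodø - Hamar - Stavanger - Trondheim: 1 + 3 + 4 = 8
Bodø - Hamar - Stavanger - Oslo - Drammen - Trondheim: 1 + 3 + 7 + 4 + 5 = 20
Bodø - Hamar - Stavanger - Drammen - Trondheim: 1 + 3 + 4 + 5 = 13
Best route has total 8 mi.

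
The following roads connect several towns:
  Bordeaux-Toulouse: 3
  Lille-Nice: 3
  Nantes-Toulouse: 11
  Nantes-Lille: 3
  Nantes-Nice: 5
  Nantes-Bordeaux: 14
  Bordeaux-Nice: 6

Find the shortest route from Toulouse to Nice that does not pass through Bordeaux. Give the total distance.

16

Routes from Toulouse to Nice avoiding Bordeaux:
Toulouse - Nantes - Lille - Nice: 11 + 3 + 3 = 17
Toulouse - Nantes - Nice: 11 + 5 = 16
The minimum is 16.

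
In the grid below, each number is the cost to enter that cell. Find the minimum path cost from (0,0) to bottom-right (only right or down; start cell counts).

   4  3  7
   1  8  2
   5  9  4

Best path: r0c0 -> r1c0 -> r1c1 -> r1c2 -> r2c2
Cost: 4 + 1 + 8 + 2 + 4 = 19
For comparison, the top-then-right route costs 20.

19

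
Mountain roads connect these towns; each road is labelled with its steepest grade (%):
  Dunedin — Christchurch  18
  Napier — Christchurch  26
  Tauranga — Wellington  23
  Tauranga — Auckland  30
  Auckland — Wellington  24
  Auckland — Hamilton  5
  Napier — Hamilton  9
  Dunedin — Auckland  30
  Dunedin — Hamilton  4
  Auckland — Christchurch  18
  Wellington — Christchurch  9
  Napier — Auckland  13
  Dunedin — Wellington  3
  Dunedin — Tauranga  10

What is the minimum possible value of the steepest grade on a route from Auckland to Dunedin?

5

Checking several routes:
Auckland-Napier-Hamilton-Dunedin: max(13, 9, 4) = 13
Auckland-Christchurch-Dunedin: max(18, 18) = 18
Auckland-Christchurch-Wellington-Dunedin: max(18, 9, 3) = 18
Auckland-Hamilton-Dunedin: max(5, 4) = 5
The minimum achievable maximum is 5%.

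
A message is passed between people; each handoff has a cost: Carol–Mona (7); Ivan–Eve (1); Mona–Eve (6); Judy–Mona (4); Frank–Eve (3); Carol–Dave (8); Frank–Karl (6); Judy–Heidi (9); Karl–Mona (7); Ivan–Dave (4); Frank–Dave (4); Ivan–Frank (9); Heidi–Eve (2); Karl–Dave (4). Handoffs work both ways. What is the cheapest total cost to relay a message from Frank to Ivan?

4

Checking several routes:
Frank→Dave→Karl→Mona→Eve→Ivan: 4 + 4 + 7 + 6 + 1 = 22
Frank→Dave→Ivan: 4 + 4 = 8
Frank→Karl→Dave→Ivan: 6 + 4 + 4 = 14
Frank→Ivan: 9
Frank→Eve→Ivan: 3 + 1 = 4
Frank→Karl→Mona→Eve→Ivan: 6 + 7 + 6 + 1 = 20
The minimum is 4.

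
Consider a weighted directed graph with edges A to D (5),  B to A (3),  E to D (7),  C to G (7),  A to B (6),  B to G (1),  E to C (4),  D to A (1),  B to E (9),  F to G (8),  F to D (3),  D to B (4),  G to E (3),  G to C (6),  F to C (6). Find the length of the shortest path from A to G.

7

Routes from A to G:
A - D - B - G: 5 + 4 + 1 = 10
A - B - E - C - G: 6 + 9 + 4 + 7 = 26
A - B - G: 6 + 1 = 7
A - D - B - E - C - G: 5 + 4 + 9 + 4 + 7 = 29
Best route has total 7.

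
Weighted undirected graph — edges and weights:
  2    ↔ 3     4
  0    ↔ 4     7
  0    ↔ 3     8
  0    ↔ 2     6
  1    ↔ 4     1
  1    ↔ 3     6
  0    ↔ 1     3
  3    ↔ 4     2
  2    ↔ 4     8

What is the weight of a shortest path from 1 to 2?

A few of the 1→2 routes:
1-4-3-2: 1 + 2 + 4 = 7
1-4-0-2: 1 + 7 + 6 = 14
1-3-2: 6 + 4 = 10
1-0-2: 3 + 6 = 9
1-4-2: 1 + 8 = 9
Shortest: 7.

7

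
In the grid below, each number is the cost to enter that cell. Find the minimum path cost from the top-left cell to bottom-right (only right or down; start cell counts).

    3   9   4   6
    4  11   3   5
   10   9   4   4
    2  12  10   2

Path [0,0] -> [0,1] -> [0,2] -> [1,2] -> [2,2] -> [2,3] -> [3,3]: 3 + 9 + 4 + 3 + 4 + 4 + 2 = 29.
(Top row then right column would cost 33.)

29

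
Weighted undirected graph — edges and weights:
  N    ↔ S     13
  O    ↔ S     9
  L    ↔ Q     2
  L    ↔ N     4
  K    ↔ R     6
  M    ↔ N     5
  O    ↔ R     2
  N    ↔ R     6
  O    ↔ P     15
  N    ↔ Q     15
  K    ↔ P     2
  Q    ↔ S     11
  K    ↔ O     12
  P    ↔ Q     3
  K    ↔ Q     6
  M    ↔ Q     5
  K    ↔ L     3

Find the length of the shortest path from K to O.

A few of the K→O routes:
K-L-N-R-O: 3 + 4 + 6 + 2 = 15
K-R-O: 6 + 2 = 8
K-O: 12
Shortest: 8.

8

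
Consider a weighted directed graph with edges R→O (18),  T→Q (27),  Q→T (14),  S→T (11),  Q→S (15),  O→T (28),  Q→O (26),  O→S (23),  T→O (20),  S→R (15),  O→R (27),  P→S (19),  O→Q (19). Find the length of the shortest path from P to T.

30

Paths from P to T:
P -> S -> T: 19 + 11 = 30
P -> S -> R -> O -> Q -> T: 19 + 15 + 18 + 19 + 14 = 85
P -> S -> R -> O -> T: 19 + 15 + 18 + 28 = 80
The minimum is 30.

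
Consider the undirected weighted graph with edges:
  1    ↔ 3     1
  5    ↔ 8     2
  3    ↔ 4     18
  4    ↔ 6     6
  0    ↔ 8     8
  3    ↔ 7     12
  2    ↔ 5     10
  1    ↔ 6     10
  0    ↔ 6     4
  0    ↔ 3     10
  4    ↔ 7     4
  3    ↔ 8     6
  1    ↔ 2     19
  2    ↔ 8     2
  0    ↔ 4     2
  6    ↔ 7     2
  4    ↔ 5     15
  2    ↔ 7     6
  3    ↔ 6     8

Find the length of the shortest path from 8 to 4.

10

Some routes from 8 to 4:
8-2-7-4: 2 + 6 + 4 = 12
8-2-7-6-4: 2 + 6 + 2 + 6 = 16
8-2-7-6-0-4: 2 + 6 + 2 + 4 + 2 = 16
8-0-6-4: 8 + 4 + 6 = 18
8-0-4: 8 + 2 = 10
8-5-4: 2 + 15 = 17
Best route has total 10.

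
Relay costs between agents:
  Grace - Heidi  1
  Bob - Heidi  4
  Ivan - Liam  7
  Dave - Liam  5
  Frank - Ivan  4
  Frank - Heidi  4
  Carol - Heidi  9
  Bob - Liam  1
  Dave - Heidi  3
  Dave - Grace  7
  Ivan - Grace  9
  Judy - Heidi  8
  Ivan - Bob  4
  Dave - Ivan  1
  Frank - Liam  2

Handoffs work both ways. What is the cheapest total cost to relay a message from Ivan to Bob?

Some routes from Ivan to Bob:
Ivan - Bob: 4
Ivan - Frank - Liam - Bob: 4 + 2 + 1 = 7
Ivan - Dave - Liam - Bob: 1 + 5 + 1 = 7
Shortest: 4.

4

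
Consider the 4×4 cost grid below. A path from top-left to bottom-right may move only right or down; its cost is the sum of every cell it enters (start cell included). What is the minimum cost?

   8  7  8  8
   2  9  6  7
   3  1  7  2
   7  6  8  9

32

Best path: [0,0] → [1,0] → [2,0] → [2,1] → [2,2] → [2,3] → [3,3]
Cost: 8 + 2 + 3 + 1 + 7 + 2 + 9 = 32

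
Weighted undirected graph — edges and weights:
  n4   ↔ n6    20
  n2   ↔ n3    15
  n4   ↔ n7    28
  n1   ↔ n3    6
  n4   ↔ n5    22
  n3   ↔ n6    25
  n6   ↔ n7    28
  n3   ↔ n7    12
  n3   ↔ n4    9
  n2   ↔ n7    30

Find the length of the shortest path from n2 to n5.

46

Comparing a few candidate routes:
n2 -> n3 -> n4 -> n5: 15 + 9 + 22 = 46
n2 -> n7 -> n3 -> n4 -> n5: 30 + 12 + 9 + 22 = 73
n2 -> n7 -> n4 -> n5: 30 + 28 + 22 = 80
n2 -> n3 -> n7 -> n4 -> n5: 15 + 12 + 28 + 22 = 77
Shortest: 46.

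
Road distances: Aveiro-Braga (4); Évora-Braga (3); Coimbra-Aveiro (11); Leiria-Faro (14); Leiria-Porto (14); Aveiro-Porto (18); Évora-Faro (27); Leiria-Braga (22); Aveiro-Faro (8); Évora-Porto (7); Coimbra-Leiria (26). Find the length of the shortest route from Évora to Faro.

15

Comparing a few candidate routes:
Évora→Braga→Aveiro→Porto→Leiria→Faro: 3 + 4 + 18 + 14 + 14 = 53
Évora→Faro: 27
Évora→Braga→Aveiro→Faro: 3 + 4 + 8 = 15
Évora→Porto→Aveiro→Faro: 7 + 18 + 8 = 33
Évora→Braga→Leiria→Faro: 3 + 22 + 14 = 39
Évora→Porto→Leiria→Faro: 7 + 14 + 14 = 35
The minimum is 15.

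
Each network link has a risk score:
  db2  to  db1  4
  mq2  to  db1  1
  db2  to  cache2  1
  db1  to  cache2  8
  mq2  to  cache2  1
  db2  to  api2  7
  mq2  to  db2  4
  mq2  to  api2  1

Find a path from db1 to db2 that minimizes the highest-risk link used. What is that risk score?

Comparing a few candidate routes:
db1 -> db2: max(4) = 4
db1 -> mq2 -> cache2 -> db2: max(1, 1, 1) = 1
db1 -> cache2 -> mq2 -> db2: max(8, 1, 4) = 8
db1 -> mq2 -> api2 -> db2: max(1, 1, 7) = 7
db1 -> mq2 -> db2: max(1, 4) = 4
db1 -> cache2 -> mq2 -> api2 -> db2: max(8, 1, 1, 7) = 8
Smallest bottleneck: 1.

1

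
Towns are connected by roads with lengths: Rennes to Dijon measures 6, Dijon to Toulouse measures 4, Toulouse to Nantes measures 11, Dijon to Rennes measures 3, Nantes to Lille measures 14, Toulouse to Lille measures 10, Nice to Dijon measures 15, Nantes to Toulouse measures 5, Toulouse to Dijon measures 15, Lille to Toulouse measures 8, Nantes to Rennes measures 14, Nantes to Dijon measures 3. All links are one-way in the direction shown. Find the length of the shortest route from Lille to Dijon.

Routes from Lille to Dijon:
Lille→Toulouse→Dijon: 8 + 15 = 23
Lille→Toulouse→Nantes→Rennes→Dijon: 8 + 11 + 14 + 6 = 39
Lille→Toulouse→Nantes→Dijon: 8 + 11 + 3 = 22
Best route has total 22.

22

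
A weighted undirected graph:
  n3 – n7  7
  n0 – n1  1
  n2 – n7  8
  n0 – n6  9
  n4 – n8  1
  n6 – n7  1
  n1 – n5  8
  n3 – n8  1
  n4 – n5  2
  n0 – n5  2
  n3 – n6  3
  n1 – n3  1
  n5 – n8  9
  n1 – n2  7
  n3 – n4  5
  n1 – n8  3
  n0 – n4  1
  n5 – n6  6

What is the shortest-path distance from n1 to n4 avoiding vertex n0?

3

Some routes from n1 to n4 avoiding n0:
n1 → n5 → n4: 8 + 2 = 10
n1 → n8 → n4: 3 + 1 = 4
n1 → n3 → n4: 1 + 5 = 6
n1 → n8 → n3 → n4: 3 + 1 + 5 = 9
n1 → n3 → n8 → n4: 1 + 1 + 1 = 3
Best route has total 3.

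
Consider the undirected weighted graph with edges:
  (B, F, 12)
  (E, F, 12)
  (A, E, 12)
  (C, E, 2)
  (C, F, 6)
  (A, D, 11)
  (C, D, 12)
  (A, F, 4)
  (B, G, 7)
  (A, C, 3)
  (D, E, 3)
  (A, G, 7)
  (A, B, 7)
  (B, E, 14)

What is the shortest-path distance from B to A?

7

Checking several routes:
B - A: 7
B - E - C - A: 14 + 2 + 3 = 19
B - G - A: 7 + 7 = 14
B - F - A: 12 + 4 = 16
Best route has total 7.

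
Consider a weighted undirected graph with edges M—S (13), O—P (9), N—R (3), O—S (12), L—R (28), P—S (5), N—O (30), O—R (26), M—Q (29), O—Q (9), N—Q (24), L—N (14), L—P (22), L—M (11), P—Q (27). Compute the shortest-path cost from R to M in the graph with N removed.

A few of the R→M routes:
R - O - Q - M: 26 + 9 + 29 = 64
R - O - S - M: 26 + 12 + 13 = 51
R - O - P - S - M: 26 + 9 + 5 + 13 = 53
R - L - M: 28 + 11 = 39
The minimum is 39.

39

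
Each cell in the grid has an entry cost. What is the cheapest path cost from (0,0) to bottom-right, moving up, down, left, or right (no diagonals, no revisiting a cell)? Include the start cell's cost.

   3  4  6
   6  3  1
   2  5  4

Cheapest: (0,0)→(0,1)→(1,1)→(1,2)→(2,2)
  3 + 4 + 3 + 1 + 4 = 15

15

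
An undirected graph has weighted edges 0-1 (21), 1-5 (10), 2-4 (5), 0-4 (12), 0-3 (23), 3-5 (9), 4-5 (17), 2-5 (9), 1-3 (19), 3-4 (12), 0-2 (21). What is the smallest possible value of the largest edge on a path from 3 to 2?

A few of the 3→2 routes:
3→4→5→2: max(12, 17, 9) = 17
3→4→2: max(12, 5) = 12
3→5→2: max(9, 9) = 9
3→5→4→2: max(9, 17, 5) = 17
The minimum achievable maximum is 9.

9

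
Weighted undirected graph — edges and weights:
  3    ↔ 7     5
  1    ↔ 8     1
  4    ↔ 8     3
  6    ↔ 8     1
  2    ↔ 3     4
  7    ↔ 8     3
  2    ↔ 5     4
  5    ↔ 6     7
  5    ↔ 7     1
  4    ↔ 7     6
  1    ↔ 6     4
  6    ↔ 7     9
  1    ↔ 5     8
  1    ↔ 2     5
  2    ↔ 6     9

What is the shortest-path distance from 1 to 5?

5

Checking several routes:
1→8→7→5: 1 + 3 + 1 = 5
1→2→5: 5 + 4 = 9
1→5: 8
Shortest: 5.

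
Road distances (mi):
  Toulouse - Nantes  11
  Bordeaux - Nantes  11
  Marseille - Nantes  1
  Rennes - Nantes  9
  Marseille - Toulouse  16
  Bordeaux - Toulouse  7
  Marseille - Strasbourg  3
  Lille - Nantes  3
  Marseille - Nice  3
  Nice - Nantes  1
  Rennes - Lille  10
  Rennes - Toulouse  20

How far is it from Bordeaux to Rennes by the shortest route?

Comparing a few candidate routes:
Bordeaux → Toulouse → Nantes → Rennes: 7 + 11 + 9 = 27
Bordeaux → Nantes → Rennes: 11 + 9 = 20
Bordeaux → Nantes → Lille → Rennes: 11 + 3 + 10 = 24
Bordeaux → Toulouse → Rennes: 7 + 20 = 27
Bordeaux → Toulouse → Marseille → Nantes → Rennes: 7 + 16 + 1 + 9 = 33
Bordeaux → Toulouse → Nantes → Lille → Rennes: 7 + 11 + 3 + 10 = 31
Best route has total 20 mi.

20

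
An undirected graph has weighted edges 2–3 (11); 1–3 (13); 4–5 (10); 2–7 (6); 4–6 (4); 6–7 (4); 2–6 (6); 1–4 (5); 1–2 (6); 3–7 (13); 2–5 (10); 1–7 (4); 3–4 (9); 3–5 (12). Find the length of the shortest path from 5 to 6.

14

A few of the 5→6 routes:
5→4→1→7→6: 10 + 5 + 4 + 4 = 23
5→2→1→7→6: 10 + 6 + 4 + 4 = 24
5→4→6: 10 + 4 = 14
5→2→7→6: 10 + 6 + 4 = 20
5→2→6: 10 + 6 = 16
The minimum is 14.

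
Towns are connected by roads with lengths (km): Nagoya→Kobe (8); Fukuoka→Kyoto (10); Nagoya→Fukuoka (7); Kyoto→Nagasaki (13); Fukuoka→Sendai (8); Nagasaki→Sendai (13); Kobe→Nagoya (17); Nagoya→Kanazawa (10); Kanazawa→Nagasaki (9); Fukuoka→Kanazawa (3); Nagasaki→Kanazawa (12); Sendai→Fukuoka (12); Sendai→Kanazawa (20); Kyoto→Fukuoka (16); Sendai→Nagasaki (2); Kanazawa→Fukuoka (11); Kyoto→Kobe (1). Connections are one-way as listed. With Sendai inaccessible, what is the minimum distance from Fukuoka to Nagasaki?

12

Routes from Fukuoka to Nagasaki avoiding Sendai:
Fukuoka→Kyoto→Kobe→Nagoya→Kanazawa→Nagasaki: 10 + 1 + 17 + 10 + 9 = 47
Fukuoka→Kanazawa→Nagasaki: 3 + 9 = 12
Fukuoka→Kyoto→Nagasaki: 10 + 13 = 23
The minimum is 12 km.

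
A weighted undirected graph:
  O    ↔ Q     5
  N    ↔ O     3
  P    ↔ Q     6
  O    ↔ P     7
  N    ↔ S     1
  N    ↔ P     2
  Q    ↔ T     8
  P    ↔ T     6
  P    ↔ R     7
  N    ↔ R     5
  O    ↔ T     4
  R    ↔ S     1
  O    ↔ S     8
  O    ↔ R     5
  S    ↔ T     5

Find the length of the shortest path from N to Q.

Some routes from N to Q:
N→O→Q: 3 + 5 = 8
N→P→Q: 2 + 6 = 8
N→P→O→Q: 2 + 7 + 5 = 14
N→S→R→O→Q: 1 + 1 + 5 + 5 = 12
N→S→T→Q: 1 + 5 + 8 = 14
N→S→O→Q: 1 + 8 + 5 = 14
Shortest: 8.

8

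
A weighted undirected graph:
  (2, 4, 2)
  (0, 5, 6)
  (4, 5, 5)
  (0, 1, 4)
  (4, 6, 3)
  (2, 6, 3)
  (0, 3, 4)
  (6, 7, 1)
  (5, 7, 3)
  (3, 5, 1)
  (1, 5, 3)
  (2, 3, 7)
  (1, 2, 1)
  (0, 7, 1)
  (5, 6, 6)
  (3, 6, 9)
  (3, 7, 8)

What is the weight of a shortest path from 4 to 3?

6

A few of the 4→3 routes:
4-6-7-5-3: 3 + 1 + 3 + 1 = 8
4-2-1-5-3: 2 + 1 + 3 + 1 = 7
4-5-3: 5 + 1 = 6
4-2-3: 2 + 7 = 9
Shortest: 6.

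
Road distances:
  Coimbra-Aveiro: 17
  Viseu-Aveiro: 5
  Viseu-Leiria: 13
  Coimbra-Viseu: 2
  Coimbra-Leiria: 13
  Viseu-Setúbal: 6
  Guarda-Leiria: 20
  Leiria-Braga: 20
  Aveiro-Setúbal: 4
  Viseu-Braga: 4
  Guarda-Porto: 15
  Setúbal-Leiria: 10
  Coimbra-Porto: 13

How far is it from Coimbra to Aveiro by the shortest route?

Some routes from Coimbra to Aveiro:
Coimbra-Viseu-Aveiro: 2 + 5 = 7
Coimbra-Leiria-Setúbal-Aveiro: 13 + 10 + 4 = 27
Coimbra-Viseu-Setúbal-Aveiro: 2 + 6 + 4 = 12
Coimbra-Aveiro: 17
Coimbra-Viseu-Leiria-Setúbal-Aveiro: 2 + 13 + 10 + 4 = 29
Best route has total 7.

7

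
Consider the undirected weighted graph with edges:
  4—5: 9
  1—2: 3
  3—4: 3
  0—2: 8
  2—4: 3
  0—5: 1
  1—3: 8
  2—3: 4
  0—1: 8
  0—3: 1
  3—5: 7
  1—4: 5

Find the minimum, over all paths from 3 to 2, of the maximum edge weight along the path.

3

A few of the 3→2 routes:
3 -> 2: max(4) = 4
3 -> 4 -> 1 -> 2: max(3, 5, 3) = 5
3 -> 4 -> 2: max(3, 3) = 3
The minimum achievable maximum is 3.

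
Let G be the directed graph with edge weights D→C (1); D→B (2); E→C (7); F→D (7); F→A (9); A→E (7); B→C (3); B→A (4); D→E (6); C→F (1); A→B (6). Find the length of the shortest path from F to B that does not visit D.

15

Routes from F to B avoiding D:
F - A - B: 9 + 6 = 15
The minimum is 15.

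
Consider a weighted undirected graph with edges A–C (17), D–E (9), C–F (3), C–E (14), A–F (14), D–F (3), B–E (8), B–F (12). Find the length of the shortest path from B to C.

15

A few of the B→C routes:
B-F-C: 12 + 3 = 15
B-E-C: 8 + 14 = 22
B-E-D-F-C: 8 + 9 + 3 + 3 = 23
B-F-D-E-C: 12 + 3 + 9 + 14 = 38
The minimum is 15.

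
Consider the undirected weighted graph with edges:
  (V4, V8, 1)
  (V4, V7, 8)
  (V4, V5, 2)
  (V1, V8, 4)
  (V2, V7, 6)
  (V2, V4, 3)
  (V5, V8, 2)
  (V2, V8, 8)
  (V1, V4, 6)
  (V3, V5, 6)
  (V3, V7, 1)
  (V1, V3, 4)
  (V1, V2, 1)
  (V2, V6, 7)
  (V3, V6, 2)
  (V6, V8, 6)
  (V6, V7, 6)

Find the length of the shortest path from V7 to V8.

9

Comparing a few candidate routes:
V7 -> V3 -> V5 -> V8: 1 + 6 + 2 = 9
V7 -> V3 -> V1 -> V8: 1 + 4 + 4 = 9
V7 -> V3 -> V5 -> V4 -> V8: 1 + 6 + 2 + 1 = 10
V7 -> V3 -> V1 -> V2 -> V4 -> V8: 1 + 4 + 1 + 3 + 1 = 10
V7 -> V3 -> V6 -> V8: 1 + 2 + 6 = 9
V7 -> V4 -> V8: 8 + 1 = 9
Shortest: 9.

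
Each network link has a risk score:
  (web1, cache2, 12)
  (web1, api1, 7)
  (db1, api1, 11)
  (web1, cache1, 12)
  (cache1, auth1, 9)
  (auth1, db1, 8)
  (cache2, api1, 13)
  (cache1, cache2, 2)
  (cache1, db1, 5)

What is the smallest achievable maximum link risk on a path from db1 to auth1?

8

Routes from db1 to auth1:
db1-cache1-auth1: max(5, 9) = 9
db1-api1-cache2-cache1-auth1: max(11, 13, 2, 9) = 13
db1-api1-web1-cache2-cache1-auth1: max(11, 7, 12, 2, 9) = 12
db1-auth1: max(8) = 8
db1-api1-cache2-web1-cache1-auth1: max(11, 13, 12, 12, 9) = 13
db1-api1-web1-cache1-auth1: max(11, 7, 12, 9) = 12
The minimum achievable maximum is 8.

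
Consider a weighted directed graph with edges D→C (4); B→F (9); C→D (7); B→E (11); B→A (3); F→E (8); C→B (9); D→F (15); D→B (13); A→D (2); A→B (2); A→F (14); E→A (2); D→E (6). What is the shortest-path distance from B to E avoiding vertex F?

Candidate routes:
B -> A -> D -> E: 3 + 2 + 6 = 11
B -> E: 11
The minimum is 11.

11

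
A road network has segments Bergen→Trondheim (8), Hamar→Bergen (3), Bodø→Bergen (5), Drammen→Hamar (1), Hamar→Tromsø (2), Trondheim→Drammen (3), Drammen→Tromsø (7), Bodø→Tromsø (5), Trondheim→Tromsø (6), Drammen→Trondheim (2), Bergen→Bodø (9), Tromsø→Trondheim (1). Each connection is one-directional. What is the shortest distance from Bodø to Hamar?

Paths from Bodø to Hamar:
Bodø→Tromsø→Trondheim→Drammen→Hamar: 5 + 1 + 3 + 1 = 10
Bodø→Bergen→Trondheim→Drammen→Hamar: 5 + 8 + 3 + 1 = 17
The minimum is 10 mi.

10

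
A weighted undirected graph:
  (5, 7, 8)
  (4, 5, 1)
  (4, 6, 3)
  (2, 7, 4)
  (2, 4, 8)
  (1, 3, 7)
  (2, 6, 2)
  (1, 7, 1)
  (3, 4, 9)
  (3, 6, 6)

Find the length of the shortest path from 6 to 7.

6

Checking several routes:
6→4→5→7: 3 + 1 + 8 = 12
6→3→1→7: 6 + 7 + 1 = 14
6→2→7: 2 + 4 = 6
The minimum is 6.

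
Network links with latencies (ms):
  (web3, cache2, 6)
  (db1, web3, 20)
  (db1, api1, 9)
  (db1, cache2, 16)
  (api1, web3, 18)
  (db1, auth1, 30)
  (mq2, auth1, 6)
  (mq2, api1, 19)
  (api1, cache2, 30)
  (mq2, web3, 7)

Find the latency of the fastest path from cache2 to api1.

Some routes from cache2 to api1:
cache2→db1→api1: 16 + 9 = 25
cache2→api1: 30
cache2→web3→mq2→api1: 6 + 7 + 19 = 32
cache2→web3→api1: 6 + 18 = 24
Best route has total 24 ms.

24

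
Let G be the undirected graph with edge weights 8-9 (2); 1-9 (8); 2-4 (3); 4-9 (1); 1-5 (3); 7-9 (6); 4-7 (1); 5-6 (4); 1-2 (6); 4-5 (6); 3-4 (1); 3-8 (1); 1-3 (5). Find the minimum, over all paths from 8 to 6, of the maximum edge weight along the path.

Comparing a few candidate routes:
8 -> 9 -> 4 -> 3 -> 1 -> 5 -> 6: max(2, 1, 1, 5, 3, 4) = 5
8 -> 3 -> 1 -> 5 -> 6: max(1, 5, 3, 4) = 5
8 -> 9 -> 7 -> 4 -> 5 -> 6: max(2, 6, 1, 6, 4) = 6
Smallest bottleneck: 5.

5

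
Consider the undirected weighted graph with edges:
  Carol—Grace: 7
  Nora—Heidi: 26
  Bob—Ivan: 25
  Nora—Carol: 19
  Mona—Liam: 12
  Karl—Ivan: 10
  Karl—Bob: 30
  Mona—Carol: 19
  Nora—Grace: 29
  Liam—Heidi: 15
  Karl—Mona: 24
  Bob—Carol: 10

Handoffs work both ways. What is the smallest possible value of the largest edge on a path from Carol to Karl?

24

Candidate routes:
Carol → Bob → Karl: max(10, 30) = 30
Carol → Nora → Heidi → Liam → Mona → Karl: max(19, 26, 15, 12, 24) = 26
Carol → Grace → Nora → Heidi → Liam → Mona → Karl: max(7, 29, 26, 15, 12, 24) = 29
Carol → Bob → Ivan → Karl: max(10, 25, 10) = 25
Carol → Mona → Karl: max(19, 24) = 24
Smallest bottleneck: 24.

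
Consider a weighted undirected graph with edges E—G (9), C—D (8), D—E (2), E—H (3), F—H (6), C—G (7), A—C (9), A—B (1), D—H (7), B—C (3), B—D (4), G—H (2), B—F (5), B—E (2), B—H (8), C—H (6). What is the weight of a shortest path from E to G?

Some routes from E to G:
E - G: 9
E - D - H - G: 2 + 7 + 2 = 11
E - B - C - G: 2 + 3 + 7 = 12
E - H - G: 3 + 2 = 5
Best route has total 5.

5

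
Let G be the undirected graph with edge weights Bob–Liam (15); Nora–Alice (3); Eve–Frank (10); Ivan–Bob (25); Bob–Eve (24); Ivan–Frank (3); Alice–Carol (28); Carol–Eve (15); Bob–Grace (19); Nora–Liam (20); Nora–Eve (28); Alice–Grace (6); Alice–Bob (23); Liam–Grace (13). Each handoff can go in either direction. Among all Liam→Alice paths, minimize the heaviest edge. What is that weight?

A few of the Liam→Alice routes:
Liam -> Grace -> Alice: max(13, 6) = 13
Liam -> Bob -> Alice: max(15, 23) = 23
Liam -> Grace -> Bob -> Eve -> Carol -> Alice: max(13, 19, 24, 15, 28) = 28
Liam -> Bob -> Grace -> Alice: max(15, 19, 6) = 19
Liam -> Grace -> Bob -> Alice: max(13, 19, 23) = 23
Liam -> Nora -> Alice: max(20, 3) = 20
Best route has worst link 13.

13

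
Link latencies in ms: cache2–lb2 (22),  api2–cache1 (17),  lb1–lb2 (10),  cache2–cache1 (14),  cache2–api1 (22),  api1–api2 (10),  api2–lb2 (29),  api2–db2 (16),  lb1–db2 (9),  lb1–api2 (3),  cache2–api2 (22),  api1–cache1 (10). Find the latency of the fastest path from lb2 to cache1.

Checking several routes:
lb2-lb1-api2-api1-cache1: 10 + 3 + 10 + 10 = 33
lb2-lb1-api2-cache1: 10 + 3 + 17 = 30
lb2-cache2-cache1: 22 + 14 = 36
lb2-api2-cache1: 29 + 17 = 46
The minimum is 30 ms.

30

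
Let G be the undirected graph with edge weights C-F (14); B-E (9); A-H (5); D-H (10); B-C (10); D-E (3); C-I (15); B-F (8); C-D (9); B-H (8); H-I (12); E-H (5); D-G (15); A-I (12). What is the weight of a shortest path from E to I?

A few of the E→I routes:
E → H → I: 5 + 12 = 17
E → D → H → I: 3 + 10 + 12 = 25
E → H → A → I: 5 + 5 + 12 = 22
E → D → C → I: 3 + 9 + 15 = 27
Best route has total 17.

17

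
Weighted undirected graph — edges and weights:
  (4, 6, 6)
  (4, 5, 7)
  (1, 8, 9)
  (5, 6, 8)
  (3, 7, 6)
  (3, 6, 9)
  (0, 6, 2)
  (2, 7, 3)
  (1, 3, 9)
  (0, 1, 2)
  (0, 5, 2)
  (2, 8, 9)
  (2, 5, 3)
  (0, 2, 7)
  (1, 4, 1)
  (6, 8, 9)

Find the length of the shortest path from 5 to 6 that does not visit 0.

8

Comparing a few candidate routes:
5-4-6: 7 + 6 = 13
5-2-7-3-6: 3 + 3 + 6 + 9 = 21
5-6: 8
Shortest: 8.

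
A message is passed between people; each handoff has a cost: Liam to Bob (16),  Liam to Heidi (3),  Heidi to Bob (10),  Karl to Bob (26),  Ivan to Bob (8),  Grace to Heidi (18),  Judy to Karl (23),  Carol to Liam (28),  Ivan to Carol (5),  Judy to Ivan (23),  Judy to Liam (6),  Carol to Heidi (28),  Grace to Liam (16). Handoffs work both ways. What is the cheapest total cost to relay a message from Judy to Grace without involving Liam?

A few of the Judy→Grace routes:
Judy→Ivan→Carol→Heidi→Grace: 23 + 5 + 28 + 18 = 74
Judy→Ivan→Bob→Heidi→Grace: 23 + 8 + 10 + 18 = 59
Judy→Karl→Bob→Heidi→Grace: 23 + 26 + 10 + 18 = 77
The minimum is 59.

59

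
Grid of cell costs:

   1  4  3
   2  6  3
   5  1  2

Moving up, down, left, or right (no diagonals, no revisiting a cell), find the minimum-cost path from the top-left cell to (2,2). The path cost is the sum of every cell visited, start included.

Best path: (0,0) (1,0) (2,0) (2,1) (2,2)
Cost: 1 + 2 + 5 + 1 + 2 = 11

11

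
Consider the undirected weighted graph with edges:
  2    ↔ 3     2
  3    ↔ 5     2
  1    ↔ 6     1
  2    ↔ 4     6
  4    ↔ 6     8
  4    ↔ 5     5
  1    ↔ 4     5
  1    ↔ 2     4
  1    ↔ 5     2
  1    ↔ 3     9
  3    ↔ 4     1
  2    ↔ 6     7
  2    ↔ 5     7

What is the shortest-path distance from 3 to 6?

5

Checking several routes:
3-4-5-1-6: 1 + 5 + 2 + 1 = 9
3-4-1-6: 1 + 5 + 1 = 7
3-2-1-6: 2 + 4 + 1 = 7
3-4-6: 1 + 8 = 9
3-5-1-6: 2 + 2 + 1 = 5
3-2-6: 2 + 7 = 9
The minimum is 5.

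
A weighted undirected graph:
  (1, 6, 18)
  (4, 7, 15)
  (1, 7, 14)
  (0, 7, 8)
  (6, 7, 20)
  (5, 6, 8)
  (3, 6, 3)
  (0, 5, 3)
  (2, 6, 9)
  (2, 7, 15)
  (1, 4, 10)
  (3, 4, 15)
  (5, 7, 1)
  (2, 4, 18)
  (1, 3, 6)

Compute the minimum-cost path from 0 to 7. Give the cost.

A few of the 0→7 routes:
0-5-6-1-7: 3 + 8 + 18 + 14 = 43
0-5-6-7: 3 + 8 + 20 = 31
0-5-6-3-1-7: 3 + 8 + 3 + 6 + 14 = 34
0-5-7: 3 + 1 = 4
0-7: 8
0-5-6-2-7: 3 + 8 + 9 + 15 = 35
Best route has total 4.

4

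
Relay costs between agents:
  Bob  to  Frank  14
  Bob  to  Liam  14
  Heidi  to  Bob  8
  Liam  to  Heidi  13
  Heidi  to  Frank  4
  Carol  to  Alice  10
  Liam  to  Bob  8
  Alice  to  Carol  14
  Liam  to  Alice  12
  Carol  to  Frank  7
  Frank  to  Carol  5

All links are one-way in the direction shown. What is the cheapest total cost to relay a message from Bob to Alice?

26

Routes from Bob to Alice:
Bob-Liam-Heidi-Frank-Carol-Alice: 14 + 13 + 4 + 5 + 10 = 46
Bob-Liam-Alice: 14 + 12 = 26
Bob-Frank-Carol-Alice: 14 + 5 + 10 = 29
The minimum is 26.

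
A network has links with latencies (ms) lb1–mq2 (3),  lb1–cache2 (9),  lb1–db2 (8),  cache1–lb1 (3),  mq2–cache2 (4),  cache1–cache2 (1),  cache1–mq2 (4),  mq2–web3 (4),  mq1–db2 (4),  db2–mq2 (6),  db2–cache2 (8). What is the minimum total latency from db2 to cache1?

Some routes from db2 to cache1:
db2 -> mq2 -> cache2 -> cache1: 6 + 4 + 1 = 11
db2 -> mq2 -> cache1: 6 + 4 = 10
db2 -> cache2 -> cache1: 8 + 1 = 9
The minimum is 9 ms.

9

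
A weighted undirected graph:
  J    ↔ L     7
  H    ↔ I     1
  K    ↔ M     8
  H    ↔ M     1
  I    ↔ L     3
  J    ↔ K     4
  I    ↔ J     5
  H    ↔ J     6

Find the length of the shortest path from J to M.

7

Comparing a few candidate routes:
J-K-M: 4 + 8 = 12
J-H-M: 6 + 1 = 7
J-I-H-M: 5 + 1 + 1 = 7
Best route has total 7.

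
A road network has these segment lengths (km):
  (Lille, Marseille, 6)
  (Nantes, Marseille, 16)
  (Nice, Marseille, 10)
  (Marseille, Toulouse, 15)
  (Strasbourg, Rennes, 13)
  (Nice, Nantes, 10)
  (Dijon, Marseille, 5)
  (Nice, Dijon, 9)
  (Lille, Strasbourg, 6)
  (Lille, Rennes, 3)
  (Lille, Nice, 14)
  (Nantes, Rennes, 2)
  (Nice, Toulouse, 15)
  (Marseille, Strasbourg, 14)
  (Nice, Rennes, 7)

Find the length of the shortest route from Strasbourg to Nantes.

11

Some routes from Strasbourg to Nantes:
Strasbourg → Lille → Rennes → Nantes: 6 + 3 + 2 = 11
Strasbourg → Rennes → Nantes: 13 + 2 = 15
Strasbourg → Marseille → Lille → Rennes → Nantes: 14 + 6 + 3 + 2 = 25
Shortest: 11 km.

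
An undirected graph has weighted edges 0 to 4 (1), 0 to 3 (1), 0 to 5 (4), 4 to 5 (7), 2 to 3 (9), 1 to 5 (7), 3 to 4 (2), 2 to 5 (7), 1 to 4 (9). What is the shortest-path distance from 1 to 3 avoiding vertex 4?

12

Paths from 1 to 3 avoiding 4:
1 - 5 - 0 - 3: 7 + 4 + 1 = 12
1 - 5 - 2 - 3: 7 + 7 + 9 = 23
The minimum is 12.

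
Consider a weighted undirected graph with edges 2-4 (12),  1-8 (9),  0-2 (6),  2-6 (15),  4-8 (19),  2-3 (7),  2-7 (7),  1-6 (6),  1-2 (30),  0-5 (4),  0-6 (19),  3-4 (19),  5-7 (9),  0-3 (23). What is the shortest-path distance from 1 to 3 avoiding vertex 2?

47

Routes from 1 to 3 avoiding 2:
1→8→4→3: 9 + 19 + 19 = 47
1→6→0→3: 6 + 19 + 23 = 48
The minimum is 47.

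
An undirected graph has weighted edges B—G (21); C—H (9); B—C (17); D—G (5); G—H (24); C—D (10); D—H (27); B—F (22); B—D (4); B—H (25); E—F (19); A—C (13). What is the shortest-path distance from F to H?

A few of the F→H routes:
F - B - C - H: 22 + 17 + 9 = 48
F - B - H: 22 + 25 = 47
F - B - D - C - H: 22 + 4 + 10 + 9 = 45
Shortest: 45.

45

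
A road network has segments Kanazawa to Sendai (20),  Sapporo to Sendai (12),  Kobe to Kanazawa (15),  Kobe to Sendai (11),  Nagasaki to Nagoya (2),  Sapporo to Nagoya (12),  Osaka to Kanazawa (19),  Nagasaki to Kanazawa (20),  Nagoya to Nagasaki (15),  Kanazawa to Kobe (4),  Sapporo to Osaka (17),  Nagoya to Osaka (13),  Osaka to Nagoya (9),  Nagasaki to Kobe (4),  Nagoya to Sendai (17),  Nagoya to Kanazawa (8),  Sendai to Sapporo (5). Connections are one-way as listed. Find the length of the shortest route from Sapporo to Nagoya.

Routes from Sapporo to Nagoya:
Sapporo → Nagoya: 12
Sapporo → Osaka → Nagoya: 17 + 9 = 26
Best route has total 12 km.

12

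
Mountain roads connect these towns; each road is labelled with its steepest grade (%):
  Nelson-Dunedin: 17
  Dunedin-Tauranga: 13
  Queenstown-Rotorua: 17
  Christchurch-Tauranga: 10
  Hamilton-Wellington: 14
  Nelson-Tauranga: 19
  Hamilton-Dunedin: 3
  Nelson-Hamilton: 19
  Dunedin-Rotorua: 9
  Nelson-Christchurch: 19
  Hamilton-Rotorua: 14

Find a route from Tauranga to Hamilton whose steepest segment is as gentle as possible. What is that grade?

13

Checking several routes:
Tauranga -> Dunedin -> Rotorua -> Hamilton: max(13, 9, 14) = 14
Tauranga -> Dunedin -> Nelson -> Hamilton: max(13, 17, 19) = 19
Tauranga -> Dunedin -> Hamilton: max(13, 3) = 13
Tauranga -> Christchurch -> Nelson -> Hamilton: max(10, 19, 19) = 19
The minimum achievable maximum is 13%.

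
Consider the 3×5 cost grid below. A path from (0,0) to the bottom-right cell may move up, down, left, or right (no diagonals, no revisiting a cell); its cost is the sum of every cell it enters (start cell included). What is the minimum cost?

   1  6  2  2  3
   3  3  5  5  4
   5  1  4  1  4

17

Take r0c0→r1c0→r1c1→r2c1→r2c2→r2c3→r2c4 for a total of 1 + 3 + 3 + 1 + 4 + 1 + 4 = 17.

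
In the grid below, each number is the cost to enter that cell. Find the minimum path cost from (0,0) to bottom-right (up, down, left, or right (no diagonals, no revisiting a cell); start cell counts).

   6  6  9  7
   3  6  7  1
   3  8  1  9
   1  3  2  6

24

Take r0c0→r1c0→r2c0→r3c0→r3c1→r3c2→r3c3 for a total of 6 + 3 + 3 + 1 + 3 + 2 + 6 = 24.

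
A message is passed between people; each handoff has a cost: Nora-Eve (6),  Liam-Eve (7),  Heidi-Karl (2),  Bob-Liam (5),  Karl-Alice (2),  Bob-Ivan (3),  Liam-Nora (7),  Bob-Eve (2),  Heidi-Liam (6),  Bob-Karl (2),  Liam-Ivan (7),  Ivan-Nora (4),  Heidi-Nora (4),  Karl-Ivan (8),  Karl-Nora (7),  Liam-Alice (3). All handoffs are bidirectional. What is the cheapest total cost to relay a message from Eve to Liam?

7

Some routes from Eve to Liam:
Eve - Bob - Karl - Alice - Liam: 2 + 2 + 2 + 3 = 9
Eve - Liam: 7
Eve - Bob - Liam: 2 + 5 = 7
Best route has total 7.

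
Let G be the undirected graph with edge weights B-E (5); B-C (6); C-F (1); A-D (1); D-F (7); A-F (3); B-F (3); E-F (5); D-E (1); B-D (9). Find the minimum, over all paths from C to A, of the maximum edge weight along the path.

3

Comparing a few candidate routes:
C - B - E - D - A: max(6, 5, 1, 1) = 6
C - F - B - E - D - A: max(1, 3, 5, 1, 1) = 5
C - F - A: max(1, 3) = 3
C - B - E - F - A: max(6, 5, 5, 3) = 6
C - B - F - A: max(6, 3, 3) = 6
C - F - E - D - A: max(1, 5, 1, 1) = 5
Best route has worst link 3.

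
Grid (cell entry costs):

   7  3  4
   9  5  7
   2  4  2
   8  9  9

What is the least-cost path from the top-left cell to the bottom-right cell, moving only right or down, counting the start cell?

One optimal route is r0c0 r0c1 r1c1 r2c1 r2c2 r3c2.
Its cost is 7 + 3 + 5 + 4 + 2 + 9 = 30.
(Top row then right column would cost 32.)

30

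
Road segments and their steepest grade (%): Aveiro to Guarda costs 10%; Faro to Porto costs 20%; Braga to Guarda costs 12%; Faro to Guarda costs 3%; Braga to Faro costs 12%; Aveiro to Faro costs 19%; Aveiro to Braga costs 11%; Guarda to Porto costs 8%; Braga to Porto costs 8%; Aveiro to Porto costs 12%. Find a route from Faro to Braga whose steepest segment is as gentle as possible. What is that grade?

Comparing a few candidate routes:
Faro → Guarda → Porto → Braga: max(3, 8, 8) = 8
Faro → Guarda → Aveiro → Braga: max(3, 10, 11) = 11
Faro → Guarda → Aveiro → Porto → Braga: max(3, 10, 12, 8) = 12
Smallest bottleneck: 8%.

8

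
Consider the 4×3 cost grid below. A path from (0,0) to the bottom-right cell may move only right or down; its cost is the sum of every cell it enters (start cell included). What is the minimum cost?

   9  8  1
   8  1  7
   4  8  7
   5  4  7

Cheapest: (0,0)→(0,1)→(1,1)→(2,1)→(3,1)→(3,2)
  9 + 8 + 1 + 8 + 4 + 7 = 37
For comparison, the top-then-right route costs 39.

37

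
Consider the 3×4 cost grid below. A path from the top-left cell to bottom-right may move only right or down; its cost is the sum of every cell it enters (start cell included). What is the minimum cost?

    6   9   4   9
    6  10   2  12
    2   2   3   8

Take r0c0 -> r1c0 -> r2c0 -> r2c1 -> r2c2 -> r2c3 for a total of 6 + 6 + 2 + 2 + 3 + 8 = 27.
For comparison, the top-then-right route costs 48.

27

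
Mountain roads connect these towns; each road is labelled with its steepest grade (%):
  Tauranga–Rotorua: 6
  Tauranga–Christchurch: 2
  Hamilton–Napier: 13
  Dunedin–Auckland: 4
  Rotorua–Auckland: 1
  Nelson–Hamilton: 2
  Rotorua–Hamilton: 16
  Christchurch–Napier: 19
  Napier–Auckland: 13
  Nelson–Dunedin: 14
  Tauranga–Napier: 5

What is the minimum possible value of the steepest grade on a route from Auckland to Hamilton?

Checking several routes:
Auckland - Napier - Tauranga - Rotorua - Hamilton: max(13, 5, 6, 16) = 16
Auckland - Rotorua - Tauranga - Napier - Hamilton: max(1, 6, 5, 13) = 13
Auckland - Dunedin - Nelson - Hamilton: max(4, 14, 2) = 14
Auckland - Napier - Hamilton: max(13, 13) = 13
Auckland - Rotorua - Hamilton: max(1, 16) = 16
Smallest bottleneck: 13%.

13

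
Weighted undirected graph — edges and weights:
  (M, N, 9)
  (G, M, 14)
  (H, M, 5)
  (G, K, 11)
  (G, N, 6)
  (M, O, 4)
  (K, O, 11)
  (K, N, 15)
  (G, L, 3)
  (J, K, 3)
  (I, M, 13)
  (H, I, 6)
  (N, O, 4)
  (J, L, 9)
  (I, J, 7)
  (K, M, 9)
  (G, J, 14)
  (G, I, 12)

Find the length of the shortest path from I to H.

6

Comparing a few candidate routes:
I → G → M → H: 12 + 14 + 5 = 31
I → J → K → M → H: 7 + 3 + 9 + 5 = 24
I → J → K → O → M → H: 7 + 3 + 11 + 4 + 5 = 30
I → H: 6
I → M → H: 13 + 5 = 18
Best route has total 6.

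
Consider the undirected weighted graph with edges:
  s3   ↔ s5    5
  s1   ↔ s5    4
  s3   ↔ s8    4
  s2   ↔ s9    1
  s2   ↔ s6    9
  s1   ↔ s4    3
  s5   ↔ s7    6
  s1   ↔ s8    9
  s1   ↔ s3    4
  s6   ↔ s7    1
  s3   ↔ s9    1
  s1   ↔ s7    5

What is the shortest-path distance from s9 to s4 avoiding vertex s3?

Candidate routes:
s9 → s2 → s6 → s7 → s5 → s1 → s4: 1 + 9 + 1 + 6 + 4 + 3 = 24
s9 → s2 → s6 → s7 → s1 → s4: 1 + 9 + 1 + 5 + 3 = 19
Best route has total 19.

19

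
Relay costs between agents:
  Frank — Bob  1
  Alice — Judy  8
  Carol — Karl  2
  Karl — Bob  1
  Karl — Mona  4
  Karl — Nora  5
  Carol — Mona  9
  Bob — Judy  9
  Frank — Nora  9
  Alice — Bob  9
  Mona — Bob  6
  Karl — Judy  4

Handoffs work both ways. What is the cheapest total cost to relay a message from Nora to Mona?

A few of the Nora→Mona routes:
Nora -> Karl -> Mona: 5 + 4 = 9
Nora -> Karl -> Bob -> Mona: 5 + 1 + 6 = 12
Nora -> Frank -> Bob -> Karl -> Mona: 9 + 1 + 1 + 4 = 15
Nora -> Frank -> Bob -> Mona: 9 + 1 + 6 = 16
Nora -> Karl -> Carol -> Mona: 5 + 2 + 9 = 16
Shortest: 9.

9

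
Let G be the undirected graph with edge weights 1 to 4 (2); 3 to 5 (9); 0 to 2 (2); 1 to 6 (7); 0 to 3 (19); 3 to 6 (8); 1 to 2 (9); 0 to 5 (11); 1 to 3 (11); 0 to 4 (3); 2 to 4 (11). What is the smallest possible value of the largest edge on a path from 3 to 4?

8

Some routes from 3 to 4:
3→5→0→2→4: max(9, 11, 2, 11) = 11
3→6→1→4: max(8, 7, 2) = 8
3→6→1→2→0→4: max(8, 7, 9, 2, 3) = 9
3→5→0→4: max(9, 11, 3) = 11
The minimum achievable maximum is 8.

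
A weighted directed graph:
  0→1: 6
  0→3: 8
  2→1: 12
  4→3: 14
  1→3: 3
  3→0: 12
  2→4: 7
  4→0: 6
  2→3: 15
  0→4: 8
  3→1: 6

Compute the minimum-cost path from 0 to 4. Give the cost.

8

Candidate routes:
0-4: 8
Shortest: 8.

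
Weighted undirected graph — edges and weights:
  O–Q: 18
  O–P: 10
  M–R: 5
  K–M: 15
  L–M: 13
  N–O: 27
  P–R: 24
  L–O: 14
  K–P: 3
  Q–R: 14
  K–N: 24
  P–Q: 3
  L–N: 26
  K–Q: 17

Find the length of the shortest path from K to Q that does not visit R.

6

A few of the K→Q routes:
K-N-O-P-Q: 24 + 27 + 10 + 3 = 64
K-P-Q: 3 + 3 = 6
K-P-O-Q: 3 + 10 + 18 = 31
K-M-L-O-P-Q: 15 + 13 + 14 + 10 + 3 = 55
K-M-L-O-Q: 15 + 13 + 14 + 18 = 60
K-Q: 17
Shortest: 6.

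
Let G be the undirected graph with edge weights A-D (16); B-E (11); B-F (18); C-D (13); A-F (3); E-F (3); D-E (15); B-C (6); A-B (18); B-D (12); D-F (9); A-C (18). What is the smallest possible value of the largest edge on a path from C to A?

11

Comparing a few candidate routes:
C - B - D - F - A: max(6, 12, 9, 3) = 12
C - B - E - F - A: max(6, 11, 3, 3) = 11
C - D - F - A: max(13, 9, 3) = 13
C - D - B - E - F - A: max(13, 12, 11, 3, 3) = 13
Smallest bottleneck: 11.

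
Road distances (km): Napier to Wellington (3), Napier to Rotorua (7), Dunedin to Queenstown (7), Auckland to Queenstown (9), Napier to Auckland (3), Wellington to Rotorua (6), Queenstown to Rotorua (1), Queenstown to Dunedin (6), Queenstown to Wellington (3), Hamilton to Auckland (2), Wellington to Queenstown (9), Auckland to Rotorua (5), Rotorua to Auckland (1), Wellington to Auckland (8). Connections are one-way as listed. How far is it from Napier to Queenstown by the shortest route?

12

Comparing a few candidate routes:
Napier-Wellington-Rotorua-Auckland-Queenstown: 3 + 6 + 1 + 9 = 19
Napier-Wellington-Queenstown: 3 + 9 = 12
Napier-Rotorua-Auckland-Queenstown: 7 + 1 + 9 = 17
Napier-Auckland-Queenstown: 3 + 9 = 12
The minimum is 12 km.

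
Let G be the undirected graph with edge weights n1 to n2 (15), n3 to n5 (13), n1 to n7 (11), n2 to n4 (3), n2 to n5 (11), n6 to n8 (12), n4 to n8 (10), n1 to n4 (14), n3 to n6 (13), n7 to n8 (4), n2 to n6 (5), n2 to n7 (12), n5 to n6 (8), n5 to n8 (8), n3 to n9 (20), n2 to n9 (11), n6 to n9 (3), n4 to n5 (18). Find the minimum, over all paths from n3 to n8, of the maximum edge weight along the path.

Some routes from n3 to n8:
n3 -> n6 -> n2 -> n4 -> n8: max(13, 5, 3, 10) = 13
n3 -> n6 -> n2 -> n7 -> n8: max(13, 5, 12, 4) = 13
n3 -> n6 -> n2 -> n5 -> n8: max(13, 5, 11, 8) = 13
Smallest bottleneck: 13.

13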